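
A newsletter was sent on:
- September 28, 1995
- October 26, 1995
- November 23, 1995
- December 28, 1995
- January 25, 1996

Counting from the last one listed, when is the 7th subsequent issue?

August 22, 1996

All dates are Thursdays, 28, 28, 35, 28 days apart.
Specifically, the 4th Thursday of each month.
February 1996 — 4th Thursday is February 22, 1996.
4th Thursday of March 1996: March 28, 1996.
April 1996 — 4th Thursday is April 25, 1996.
4th Thursday of May 1996: May 23, 1996.
June 1996 — 4th Thursday is June 27, 1996.
4th Thursday of July 1996: July 25, 1996.
August 1996 — 4th Thursday is August 22, 1996.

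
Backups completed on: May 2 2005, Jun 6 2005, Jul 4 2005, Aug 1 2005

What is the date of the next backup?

All dates are Mondays, 35, 28, 28 days apart.
Specifically, the 1st Monday of each month.
1st Monday of September 2005: Sep 5 2005.

Sep 5 2005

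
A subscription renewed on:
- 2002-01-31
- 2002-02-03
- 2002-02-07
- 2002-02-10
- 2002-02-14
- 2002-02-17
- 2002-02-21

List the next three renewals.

2002-02-24, 2002-02-28, 2002-03-03

Every event lands on a Thursday or Sunday (gaps cycle 3, 4, 3, 4, 3, 4).
So the schedule is: every Thursday and Sunday.
The following Sunday is 2002-02-24.
The following Thursday is 2002-02-28.
Next Sunday: 2002-03-03.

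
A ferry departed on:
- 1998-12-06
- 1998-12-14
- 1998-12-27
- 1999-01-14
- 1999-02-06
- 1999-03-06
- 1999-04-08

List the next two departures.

1999-05-16, 1999-06-28

The spacing grows by 5 each time: 8, 13, 18, 23, 28, 33 days.
Next gap: 38 days. 1999-04-08 + 38 days = 1999-05-16.
Next gap: 43 days. 1999-05-16 + 43 days = 1999-06-28.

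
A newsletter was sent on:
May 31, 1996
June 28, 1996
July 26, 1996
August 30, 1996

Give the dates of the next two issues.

September 27, 1996; October 25, 1996

These are Fridays with 28, 28, 35-day gaps.
Each is the final Friday of its month — May 31, 1996 is past the 28th, so '4th Friday' doesn't fit.
Last Friday of September 1996: September 27, 1996.
October 1996 ends with Friday October 25, 1996.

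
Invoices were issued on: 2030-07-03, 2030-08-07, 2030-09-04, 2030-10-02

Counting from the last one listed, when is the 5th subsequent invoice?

2031-03-05

These are Wednesdays at 28- or 35-day spacing (35, 28, 28).
The pattern: 1st Wednesday of the month.
November 2030 — 1st Wednesday is 2030-11-06.
1st Wednesday of December 2030: 2030-12-04.
January 2031 — 1st Wednesday is 2031-01-01.
1st Wednesday of February 2031: 2031-02-05.
1st Wednesday of March 2031: 2031-03-05.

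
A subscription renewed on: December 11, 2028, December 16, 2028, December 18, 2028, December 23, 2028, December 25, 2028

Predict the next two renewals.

December 30, 2028; January 1, 2029

Gaps: 5, 2, 5, 2 days — not constant, but cyclic with period 2.
The events fall on every Monday and Saturday.
Next Saturday: December 30, 2028.
The following Monday is January 1, 2029.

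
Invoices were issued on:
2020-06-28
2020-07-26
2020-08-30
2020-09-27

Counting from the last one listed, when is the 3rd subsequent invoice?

2020-12-27

All Sundays; the gaps (28, 35, 28) vary with month length.
This is the last Sunday of each month.
October 2020 ends with Sunday 2020-10-25.
Last Sunday of November 2020: 2020-11-29.
December 2020 ends with Sunday 2020-12-27.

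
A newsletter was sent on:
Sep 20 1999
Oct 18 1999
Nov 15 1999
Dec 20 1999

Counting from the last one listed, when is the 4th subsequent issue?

Apr 17 2000

Gaps: 28, 28, 35 days — a mix of 28 and 35. Every date is a Monday.
Each is the 3rd Monday of its month.
January 2000 — 3rd Monday is Jan 17 2000.
3rd Monday of February 2000: Feb 21 2000.
3rd Monday of March 2000: Mar 20 2000.
April 2000 — 3rd Monday is Apr 17 2000.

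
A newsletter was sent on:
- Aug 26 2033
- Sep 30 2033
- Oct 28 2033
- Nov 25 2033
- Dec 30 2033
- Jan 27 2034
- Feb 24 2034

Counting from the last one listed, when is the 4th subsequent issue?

Jun 30 2034

All Fridays; the gaps (35, 28, 28, 35, 28, 28) vary with month length.
This is the last Friday of each month.
March 2034 ends with Friday Mar 31 2034.
Last Friday of April 2034: Apr 28 2034.
May 2034 ends with Friday May 26 2034.
Last Friday of June 2034: Jun 30 2034.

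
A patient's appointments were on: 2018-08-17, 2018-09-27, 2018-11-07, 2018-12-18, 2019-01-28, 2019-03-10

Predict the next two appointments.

The spacing is 41, 41, 41, 41, 41 days — always 41 days.
2019-03-10 + 41 days = 2019-04-20.
2019-04-20 + 41 days = 2019-05-31.

2019-04-20, 2019-05-31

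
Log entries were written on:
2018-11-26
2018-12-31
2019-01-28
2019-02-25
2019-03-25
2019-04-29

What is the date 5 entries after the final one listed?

2019-09-30

These are Mondays with 35, 28, 28, 28, 35-day gaps.
Each is the final Monday of its month — 2018-12-31 is past the 28th, so '4th Monday' doesn't fit.
May 2019 ends with Monday 2019-05-27.
Last Monday of June 2019: 2019-06-24.
July 2019 ends with Monday 2019-07-29.
August 2019 ends with Monday 2019-08-26.
September 2019 ends with Monday 2019-09-30.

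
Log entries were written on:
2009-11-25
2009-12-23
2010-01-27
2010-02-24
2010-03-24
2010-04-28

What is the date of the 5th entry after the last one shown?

2010-09-22

These are Wednesdays at 28- or 35-day spacing (28, 35, 28, 28, 35).
The pattern: 4th Wednesday of the month.
May 2010 — 4th Wednesday is 2010-05-26.
June 2010 — 4th Wednesday is 2010-06-23.
July 2010 — 4th Wednesday is 2010-07-28.
4th Wednesday of August 2010: 2010-08-25.
September 2010 — 4th Wednesday is 2010-09-22.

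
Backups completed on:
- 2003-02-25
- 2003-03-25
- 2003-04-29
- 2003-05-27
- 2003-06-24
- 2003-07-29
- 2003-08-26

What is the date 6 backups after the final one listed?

Every date is a Tuesday; gaps 28, 35, 28, 28, 35, 28 days.
Each is the last Tuesday of its month (at least one falls on the 29th or later, ruling out '4th Tuesday').
September 2003 ends with Tuesday 2003-09-30.
Last Tuesday of October 2003: 2003-10-28.
Last Tuesday of November 2003: 2003-11-25.
December 2003 ends with Tuesday 2003-12-30.
January 2004 ends with Tuesday 2004-01-27.
Last Tuesday of February 2004: 2004-02-24.

2004-02-24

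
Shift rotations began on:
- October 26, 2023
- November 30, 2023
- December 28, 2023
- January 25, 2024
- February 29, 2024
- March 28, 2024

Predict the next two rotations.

Every date is a Thursday; gaps 35, 28, 28, 35, 28 days.
Each is the last Thursday of its month (at least one falls on the 29th or later, ruling out '4th Thursday').
April 2024 ends with Thursday April 25, 2024.
Last Thursday of May 2024: May 30, 2024.

April 25, 2024; May 30, 2024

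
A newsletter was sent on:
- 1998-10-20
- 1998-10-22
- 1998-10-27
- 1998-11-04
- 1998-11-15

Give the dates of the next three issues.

1998-11-29, 1998-12-16, 1999-01-05

The spacing grows by 3 each time: 2, 5, 8, 11 days.
Next gap: 14 days. 1998-11-15 + 14 days = 1998-11-29.
Next gap: 17 days. 1998-11-29 + 17 days = 1998-12-16.
Next gap: 20 days. 1998-12-16 + 20 days = 1999-01-05.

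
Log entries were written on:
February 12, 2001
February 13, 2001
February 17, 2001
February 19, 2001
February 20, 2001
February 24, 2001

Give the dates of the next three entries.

Every event lands on a Monday or Tuesday or Saturday (gaps cycle 1, 4, 2, 1, 4).
So the schedule is: every Monday, Tuesday and Saturday.
The following Monday is February 26, 2001.
Next Tuesday: February 27, 2001.
The following Saturday is March 3, 2001.

February 26, 2001; February 27, 2001; March 3, 2001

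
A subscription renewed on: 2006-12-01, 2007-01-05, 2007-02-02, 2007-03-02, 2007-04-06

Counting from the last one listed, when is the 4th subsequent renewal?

2007-08-03

These are Fridays at 28- or 35-day spacing (35, 28, 28, 35).
The pattern: 1st Friday of the month.
May 2007 — 1st Friday is 2007-05-04.
June 2007 — 1st Friday is 2007-06-01.
1st Friday of July 2007: 2007-07-06.
August 2007 — 1st Friday is 2007-08-03.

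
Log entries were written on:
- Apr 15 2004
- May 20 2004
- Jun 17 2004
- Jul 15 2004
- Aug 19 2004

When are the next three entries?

All dates are Thursdays, 35, 28, 28, 35 days apart.
Specifically, the 3rd Thursday of each month.
September 2004 — 3rd Thursday is Sep 16 2004.
October 2004 — 3rd Thursday is Oct 21 2004.
November 2004 — 3rd Thursday is Nov 18 2004.

Sep 16 2004, Oct 21 2004, Nov 18 2004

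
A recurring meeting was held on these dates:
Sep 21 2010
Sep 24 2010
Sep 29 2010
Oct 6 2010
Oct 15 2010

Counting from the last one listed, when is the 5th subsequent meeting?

Dec 29 2010

Gaps: 3, 5, 7, 9 days — each gap is 2 larger than the previous one.
Next gap: 11 days. Oct 15 2010 + 11 days = Oct 26 2010.
Next gap: 13 days. Oct 26 2010 + 13 days = Nov 8 2010.
Next gap: 15 days. Nov 8 2010 + 15 days = Nov 23 2010.
Next gap: 17 days. Nov 23 2010 + 17 days = Dec 10 2010.
Next gap: 19 days. Dec 10 2010 + 19 days = Dec 29 2010.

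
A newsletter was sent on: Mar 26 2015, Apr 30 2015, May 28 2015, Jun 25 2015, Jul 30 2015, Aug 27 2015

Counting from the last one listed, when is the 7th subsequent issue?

Mar 31 2016

All Thursdays; the gaps (35, 28, 28, 35, 28) vary with month length.
This is the last Thursday of each month.
September 2015 ends with Thursday Sep 24 2015.
October 2015 ends with Thursday Oct 29 2015.
November 2015 ends with Thursday Nov 26 2015.
December 2015 ends with Thursday Dec 31 2015.
Last Thursday of January 2016: Jan 28 2016.
February 2016 ends with Thursday Feb 25 2016.
March 2016 ends with Thursday Mar 31 2016.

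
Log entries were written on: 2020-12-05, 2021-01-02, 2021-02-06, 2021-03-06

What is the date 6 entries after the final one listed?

Gaps: 28, 35, 28 days — a mix of 28 and 35. Every date is a Saturday.
Each is the 1st Saturday of its month.
1st Saturday of April 2021: 2021-04-03.
May 2021 — 1st Saturday is 2021-05-01.
1st Saturday of June 2021: 2021-06-05.
1st Saturday of July 2021: 2021-07-03.
1st Saturday of August 2021: 2021-08-07.
1st Saturday of September 2021: 2021-09-04.

2021-09-04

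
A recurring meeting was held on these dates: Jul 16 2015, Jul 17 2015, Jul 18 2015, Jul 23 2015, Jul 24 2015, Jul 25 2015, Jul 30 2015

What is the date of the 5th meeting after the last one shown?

Aug 8 2015

Gaps: 1, 1, 5, 1, 1, 5 days — not constant, but cyclic with period 3.
The events fall on every Thursday, Friday and Saturday.
The following Friday is Jul 31 2015.
The following Saturday is Aug 1 2015.
The following Thursday is Aug 6 2015.
The following Friday is Aug 7 2015.
Next Saturday: Aug 8 2015.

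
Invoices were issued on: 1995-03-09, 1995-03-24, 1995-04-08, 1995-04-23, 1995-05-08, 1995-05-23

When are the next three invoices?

1995-06-07, 1995-06-22, 1995-07-07

Gaps between consecutive events: 15, 15, 15, 15, 15 days — a constant 15-day interval.
1995-05-23 + 15 days = 1995-06-07.
1995-06-07 + 15 days = 1995-06-22.
1995-06-22 + 15 days = 1995-07-07.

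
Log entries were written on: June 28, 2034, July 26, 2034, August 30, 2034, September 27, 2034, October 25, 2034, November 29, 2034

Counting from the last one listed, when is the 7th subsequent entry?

All Wednesdays; the gaps (28, 35, 28, 28, 35) vary with month length.
This is the last Wednesday of each month.
December 2034 ends with Wednesday December 27, 2034.
Last Wednesday of January 2035: January 31, 2035.
Last Wednesday of February 2035: February 28, 2035.
March 2035 ends with Wednesday March 28, 2035.
Last Wednesday of April 2035: April 25, 2035.
Last Wednesday of May 2035: May 30, 2035.
Last Wednesday of June 2035: June 27, 2035.

June 27, 2035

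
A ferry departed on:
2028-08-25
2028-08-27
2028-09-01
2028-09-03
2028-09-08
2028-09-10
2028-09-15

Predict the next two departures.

Every event lands on a Friday or Sunday (gaps cycle 2, 5, 2, 5, 2, 5).
So the schedule is: every Friday and Sunday.
Next Sunday: 2028-09-17.
The following Friday is 2028-09-22.

2028-09-17, 2028-09-22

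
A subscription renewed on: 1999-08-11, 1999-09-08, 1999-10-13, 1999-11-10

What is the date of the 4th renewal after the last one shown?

2000-03-08

These are Wednesdays at 28- or 35-day spacing (28, 35, 28).
The pattern: 2nd Wednesday of the month.
2nd Wednesday of December 1999: 1999-12-08.
2nd Wednesday of January 2000: 2000-01-12.
2nd Wednesday of February 2000: 2000-02-09.
March 2000 — 2nd Wednesday is 2000-03-08.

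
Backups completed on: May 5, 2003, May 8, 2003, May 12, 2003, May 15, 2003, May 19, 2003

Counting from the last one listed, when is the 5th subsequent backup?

Every event lands on a Monday or Thursday (gaps cycle 3, 4, 3, 4).
So the schedule is: every Monday and Thursday.
Next Thursday: May 22, 2003.
The following Monday is May 26, 2003.
Next Thursday: May 29, 2003.
Next Monday: June 2, 2003.
The following Thursday is June 5, 2003.

June 5, 2003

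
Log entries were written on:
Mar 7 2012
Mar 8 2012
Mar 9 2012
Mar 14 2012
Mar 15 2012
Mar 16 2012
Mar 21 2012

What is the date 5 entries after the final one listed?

The gap pattern 1, 1, 5, 1, 1, 5 repeats every 3 events.
These are the Wednesdays, Thursdays and Fridays of each week.
The following Thursday is Mar 22 2012.
The following Friday is Mar 23 2012.
Next Wednesday: Mar 28 2012.
The following Thursday is Mar 29 2012.
The following Friday is Mar 30 2012.

Mar 30 2012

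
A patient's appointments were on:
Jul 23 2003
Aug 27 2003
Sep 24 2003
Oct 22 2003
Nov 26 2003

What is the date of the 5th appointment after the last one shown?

Apr 28 2004

All dates are Wednesdays, 35, 28, 28, 35 days apart.
Specifically, the 4th Wednesday of each month.
December 2003 — 4th Wednesday is Dec 24 2003.
January 2004 — 4th Wednesday is Jan 28 2004.
4th Wednesday of February 2004: Feb 25 2004.
March 2004 — 4th Wednesday is Mar 24 2004.
April 2004 — 4th Wednesday is Apr 28 2004.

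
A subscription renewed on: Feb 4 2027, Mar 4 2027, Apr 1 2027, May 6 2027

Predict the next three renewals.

Jun 3 2027, Jul 1 2027, Aug 5 2027

These are Thursdays at 28- or 35-day spacing (28, 28, 35).
The pattern: 1st Thursday of the month.
June 2027 — 1st Thursday is Jun 3 2027.
July 2027 — 1st Thursday is Jul 1 2027.
1st Thursday of August 2027: Aug 5 2027.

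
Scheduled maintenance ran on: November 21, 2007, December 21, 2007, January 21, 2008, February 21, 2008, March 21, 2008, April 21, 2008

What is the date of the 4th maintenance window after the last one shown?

Each date is the 21st; the gaps (30, 31, 31, 29, 31) track the month lengths.
The rule is the 21st of each month.
Next: May 2008 → May 21, 2008.
June 2008: June 21, 2008.
July 2008: July 21, 2008.
August 2008: August 21, 2008.

August 21, 2008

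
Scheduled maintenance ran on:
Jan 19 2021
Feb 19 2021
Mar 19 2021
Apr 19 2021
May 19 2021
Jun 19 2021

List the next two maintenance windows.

Jul 19 2021, Aug 19 2021

Gaps: 31, 28, 31, 30, 31 days — not constant. Every event is on the 19th of the month.
Pattern: the 19th of each month.
Next: July 2021 → Jul 19 2021.
August 2021: Aug 19 2021.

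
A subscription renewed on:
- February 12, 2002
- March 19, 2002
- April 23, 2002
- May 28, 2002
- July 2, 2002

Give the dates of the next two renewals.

Gaps between consecutive events: 35, 35, 35, 35 days — a constant 35-day interval.
July 2, 2002 + 35 days = August 6, 2002.
August 6, 2002 + 35 days = September 10, 2002.

August 6, 2002; September 10, 2002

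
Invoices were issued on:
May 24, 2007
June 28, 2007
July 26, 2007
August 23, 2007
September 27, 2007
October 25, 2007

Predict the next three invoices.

November 22, 2007; December 27, 2007; January 24, 2008

Gaps: 35, 28, 28, 35, 28 days — a mix of 28 and 35. Every date is a Thursday.
Each is the 4th Thursday of its month.
November 2007 — 4th Thursday is November 22, 2007.
December 2007 — 4th Thursday is December 27, 2007.
January 2008 — 4th Thursday is January 24, 2008.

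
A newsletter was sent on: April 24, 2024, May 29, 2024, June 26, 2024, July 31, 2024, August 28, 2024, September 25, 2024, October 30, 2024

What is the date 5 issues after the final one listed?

March 26, 2025

Every date is a Wednesday; gaps 35, 28, 35, 28, 28, 35 days.
Each is the last Wednesday of its month (at least one falls on the 29th or later, ruling out '4th Wednesday').
November 2024 ends with Wednesday November 27, 2024.
Last Wednesday of December 2024: December 25, 2024.
January 2025 ends with Wednesday January 29, 2025.
February 2025 ends with Wednesday February 26, 2025.
March 2025 ends with Wednesday March 26, 2025.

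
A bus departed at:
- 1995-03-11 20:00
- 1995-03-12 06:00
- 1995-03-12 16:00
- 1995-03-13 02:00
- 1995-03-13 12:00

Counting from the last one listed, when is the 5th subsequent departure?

Spacing: 10, 10, 10, 10 h — constant 10 h.
1995-03-13 12:00 + 10 h = 1995-03-13 22:00.
1995-03-13 22:00 + 10 h = 1995-03-14 08:00.
1995-03-14 08:00 + 10 h = 1995-03-14 18:00.
1995-03-14 18:00 + 10 h = 1995-03-15 04:00.
1995-03-15 04:00 + 10 h = 1995-03-15 14:00.

1995-03-15 14:00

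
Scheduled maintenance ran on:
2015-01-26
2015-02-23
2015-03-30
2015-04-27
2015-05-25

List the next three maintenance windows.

These are Mondays with 28, 35, 28, 28-day gaps.
Each is the final Monday of its month — 2015-03-30 is past the 28th, so '4th Monday' doesn't fit.
Last Monday of June 2015: 2015-06-29.
Last Monday of July 2015: 2015-07-27.
August 2015 ends with Monday 2015-08-31.

2015-06-29, 2015-07-27, 2015-08-31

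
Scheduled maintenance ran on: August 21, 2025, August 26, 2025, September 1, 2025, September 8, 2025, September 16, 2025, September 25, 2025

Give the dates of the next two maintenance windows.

October 5, 2025; October 16, 2025

Intervals are 5, 6, 7, 8, 9 days — an arithmetic progression with common difference 1.
Next gap: 10 days. September 25, 2025 + 10 days = October 5, 2025.
Next gap: 11 days. October 5, 2025 + 11 days = October 16, 2025.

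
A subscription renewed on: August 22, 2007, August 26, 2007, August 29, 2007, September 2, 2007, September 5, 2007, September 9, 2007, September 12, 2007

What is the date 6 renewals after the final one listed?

October 3, 2007

Every event lands on a Wednesday or Sunday (gaps cycle 4, 3, 4, 3, 4, 3).
So the schedule is: every Wednesday and Sunday.
The following Sunday is September 16, 2007.
Next Wednesday: September 19, 2007.
The following Sunday is September 23, 2007.
The following Wednesday is September 26, 2007.
The following Sunday is September 30, 2007.
Next Wednesday: October 3, 2007.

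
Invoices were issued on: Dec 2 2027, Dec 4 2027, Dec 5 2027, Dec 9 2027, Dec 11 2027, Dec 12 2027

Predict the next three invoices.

Every event lands on a Thursday or Saturday or Sunday (gaps cycle 2, 1, 4, 2, 1).
So the schedule is: every Thursday, Saturday and Sunday.
Next Thursday: Dec 16 2027.
The following Saturday is Dec 18 2027.
Next Sunday: Dec 19 2027.

Dec 16 2027, Dec 18 2027, Dec 19 2027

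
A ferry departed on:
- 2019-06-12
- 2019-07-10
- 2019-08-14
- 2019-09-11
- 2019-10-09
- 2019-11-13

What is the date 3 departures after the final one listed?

All dates are Wednesdays, 28, 35, 28, 28, 35 days apart.
Specifically, the 2nd Wednesday of each month.
December 2019 — 2nd Wednesday is 2019-12-11.
2nd Wednesday of January 2020: 2020-01-08.
February 2020 — 2nd Wednesday is 2020-02-12.

2020-02-12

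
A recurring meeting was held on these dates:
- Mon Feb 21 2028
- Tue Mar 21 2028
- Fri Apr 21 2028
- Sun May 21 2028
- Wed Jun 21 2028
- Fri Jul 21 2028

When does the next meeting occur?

Each date is the 21st; the gaps (29, 31, 30, 31, 30) track the month lengths.
The rule is the 21st of each month.
August 2028: Mon Aug 21 2028.

Mon Aug 21 2028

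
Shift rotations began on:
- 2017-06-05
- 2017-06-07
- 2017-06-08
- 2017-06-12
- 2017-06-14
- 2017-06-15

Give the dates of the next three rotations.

2017-06-19, 2017-06-21, 2017-06-22

Every event lands on a Monday or Wednesday or Thursday (gaps cycle 2, 1, 4, 2, 1).
So the schedule is: every Monday, Wednesday and Thursday.
Next Monday: 2017-06-19.
The following Wednesday is 2017-06-21.
The following Thursday is 2017-06-22.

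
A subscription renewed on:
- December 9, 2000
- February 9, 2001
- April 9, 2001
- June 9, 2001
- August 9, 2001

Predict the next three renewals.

October 9, 2001; December 9, 2001; February 9, 2002

Gaps: 62, 59, 61, 61 days — not constant. Every event is on the 9th of the month.
Pattern: the 9th of every 2 months.
Next: October 2001 → October 9, 2001.
December 2001: December 9, 2001.
Next: February 2002 → February 9, 2002.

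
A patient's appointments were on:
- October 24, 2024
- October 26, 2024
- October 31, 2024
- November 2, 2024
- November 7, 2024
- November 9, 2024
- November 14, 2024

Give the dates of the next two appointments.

The gap pattern 2, 5, 2, 5, 2, 5 repeats every 2 events.
These are the Thursdays and Saturdays of each week.
Next Saturday: November 16, 2024.
The following Thursday is November 21, 2024.

November 16, 2024; November 21, 2024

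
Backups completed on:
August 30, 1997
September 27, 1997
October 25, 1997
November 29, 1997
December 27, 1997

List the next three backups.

January 31, 1998; February 28, 1998; March 28, 1998

All Saturdays; the gaps (28, 28, 35, 28) vary with month length.
This is the last Saturday of each month.
Last Saturday of January 1998: January 31, 1998.
February 1998 ends with Saturday February 28, 1998.
March 1998 ends with Saturday March 28, 1998.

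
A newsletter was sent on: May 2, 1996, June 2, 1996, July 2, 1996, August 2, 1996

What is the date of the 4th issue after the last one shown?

December 2, 1996

The day-of-month is always 2 (31, 30, 31 days between events).
So this recurs on the 2nd of each month.
Next: September 1996 → September 2, 1996.
Next: October 1996 → October 2, 1996.
November 1996: November 2, 1996.
December 1996: December 2, 1996.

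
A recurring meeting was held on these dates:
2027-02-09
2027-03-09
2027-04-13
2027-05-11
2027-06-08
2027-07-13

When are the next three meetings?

2027-08-10, 2027-09-14, 2027-10-12

These are Tuesdays at 28- or 35-day spacing (28, 35, 28, 28, 35).
The pattern: 2nd Tuesday of the month.
August 2027 — 2nd Tuesday is 2027-08-10.
2nd Tuesday of September 2027: 2027-09-14.
October 2027 — 2nd Tuesday is 2027-10-12.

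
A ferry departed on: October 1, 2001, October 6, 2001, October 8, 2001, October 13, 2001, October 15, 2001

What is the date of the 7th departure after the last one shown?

The gap pattern 5, 2, 5, 2 repeats every 2 events.
These are the Mondays and Saturdays of each week.
The following Saturday is October 20, 2001.
Next Monday: October 22, 2001.
Next Saturday: October 27, 2001.
The following Monday is October 29, 2001.
Next Saturday: November 3, 2001.
The following Monday is November 5, 2001.
Next Saturday: November 10, 2001.

November 10, 2001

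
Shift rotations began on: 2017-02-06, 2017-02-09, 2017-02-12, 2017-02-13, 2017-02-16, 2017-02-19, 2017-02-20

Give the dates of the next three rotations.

2017-02-23, 2017-02-26, 2017-02-27

Every event lands on a Monday or Thursday or Sunday (gaps cycle 3, 3, 1, 3, 3, 1).
So the schedule is: every Monday, Thursday and Sunday.
The following Thursday is 2017-02-23.
Next Sunday: 2017-02-26.
Next Monday: 2017-02-27.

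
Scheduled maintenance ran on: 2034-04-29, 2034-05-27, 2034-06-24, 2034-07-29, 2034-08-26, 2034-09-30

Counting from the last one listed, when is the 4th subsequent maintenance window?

2035-01-27

Every date is a Saturday; gaps 28, 28, 35, 28, 35 days.
Each is the last Saturday of its month (at least one falls on the 29th or later, ruling out '4th Saturday').
October 2034 ends with Saturday 2034-10-28.
Last Saturday of November 2034: 2034-11-25.
December 2034 ends with Saturday 2034-12-30.
January 2035 ends with Saturday 2035-01-27.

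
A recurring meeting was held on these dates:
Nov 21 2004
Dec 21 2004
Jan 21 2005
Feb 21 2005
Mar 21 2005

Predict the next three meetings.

The day-of-month is always 21 (30, 31, 31, 28 days between events).
So this recurs on the 21st of each month.
Next: April 2005 → Apr 21 2005.
Next: May 2005 → May 21 2005.
Next: June 2005 → Jun 21 2005.

Apr 21 2005, May 21 2005, Jun 21 2005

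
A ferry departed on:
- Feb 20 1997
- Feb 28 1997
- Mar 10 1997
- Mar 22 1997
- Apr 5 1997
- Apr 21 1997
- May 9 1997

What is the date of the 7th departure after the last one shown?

Nov 7 1997

The spacing grows by 2 each time: 8, 10, 12, 14, 16, 18 days.
Next gap: 20 days. May 9 1997 + 20 days = May 29 1997.
Next gap: 22 days. May 29 1997 + 22 days = Jun 20 1997.
Next gap: 24 days. Jun 20 1997 + 24 days = Jul 14 1997.
Next gap: 26 days. Jul 14 1997 + 26 days = Aug 9 1997.
Next gap: 28 days. Aug 9 1997 + 28 days = Sep 6 1997.
Next gap: 30 days. Sep 6 1997 + 30 days = Oct 6 1997.
Next gap: 32 days. Oct 6 1997 + 32 days = Nov 7 1997.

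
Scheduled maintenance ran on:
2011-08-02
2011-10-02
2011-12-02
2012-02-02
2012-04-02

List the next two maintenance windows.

2012-06-02, 2012-08-02

The day-of-month is always 2 (61, 61, 62, 60 days between events).
So this recurs on the 2nd of every 2 months.
Next: June 2012 → 2012-06-02.
August 2012: 2012-08-02.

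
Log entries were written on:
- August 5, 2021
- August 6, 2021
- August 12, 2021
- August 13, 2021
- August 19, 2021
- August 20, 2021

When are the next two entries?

August 26, 2021; August 27, 2021

The gap pattern 1, 6, 1, 6, 1 repeats every 2 events.
These are the Thursdays and Fridays of each week.
The following Thursday is August 26, 2021.
Next Friday: August 27, 2021.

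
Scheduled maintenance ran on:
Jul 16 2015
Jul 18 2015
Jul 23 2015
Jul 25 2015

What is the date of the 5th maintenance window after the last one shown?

Every event lands on a Thursday or Saturday (gaps cycle 2, 5, 2).
So the schedule is: every Thursday and Saturday.
Next Thursday: Jul 30 2015.
Next Saturday: Aug 1 2015.
The following Thursday is Aug 6 2015.
The following Saturday is Aug 8 2015.
The following Thursday is Aug 13 2015.

Aug 13 2015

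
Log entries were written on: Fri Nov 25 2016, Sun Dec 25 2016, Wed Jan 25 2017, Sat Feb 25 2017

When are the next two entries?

Each date is the 25th; the gaps (30, 31, 31) track the month lengths.
The rule is the 25th of each month.
March 2017: Sat Mar 25 2017.
April 2017: Tue Apr 25 2017.

Sat Mar 25 2017, Tue Apr 25 2017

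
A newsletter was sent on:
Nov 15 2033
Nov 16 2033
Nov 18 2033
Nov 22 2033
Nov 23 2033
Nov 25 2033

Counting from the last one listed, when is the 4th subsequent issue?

Every event lands on a Tuesday or Wednesday or Friday (gaps cycle 1, 2, 4, 1, 2).
So the schedule is: every Tuesday, Wednesday and Friday.
Next Tuesday: Nov 29 2033.
The following Wednesday is Nov 30 2033.
The following Friday is Dec 2 2033.
Next Tuesday: Dec 6 2033.

Dec 6 2033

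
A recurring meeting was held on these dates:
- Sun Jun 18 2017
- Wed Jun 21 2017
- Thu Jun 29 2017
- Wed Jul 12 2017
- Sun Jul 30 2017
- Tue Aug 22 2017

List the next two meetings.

Tue Sep 19 2017, Sun Oct 22 2017

Gaps: 3, 8, 13, 18, 23 days — each gap is 5 larger than the previous one.
Next gap: 28 days. Tue Aug 22 2017 + 28 days = Tue Sep 19 2017.
Next gap: 33 days. Tue Sep 19 2017 + 33 days = Sun Oct 22 2017.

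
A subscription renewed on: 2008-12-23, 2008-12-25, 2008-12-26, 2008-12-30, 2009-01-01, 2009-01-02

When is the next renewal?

2009-01-06

Every event lands on a Tuesday or Thursday or Friday (gaps cycle 2, 1, 4, 2, 1).
So the schedule is: every Tuesday, Thursday and Friday.
The following Tuesday is 2009-01-06.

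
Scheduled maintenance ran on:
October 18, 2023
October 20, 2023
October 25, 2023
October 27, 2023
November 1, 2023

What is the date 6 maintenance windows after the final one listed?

November 22, 2023

Gaps: 2, 5, 2, 5 days — not constant, but cyclic with period 2.
The events fall on every Wednesday and Friday.
Next Friday: November 3, 2023.
The following Wednesday is November 8, 2023.
The following Friday is November 10, 2023.
Next Wednesday: November 15, 2023.
The following Friday is November 17, 2023.
Next Wednesday: November 22, 2023.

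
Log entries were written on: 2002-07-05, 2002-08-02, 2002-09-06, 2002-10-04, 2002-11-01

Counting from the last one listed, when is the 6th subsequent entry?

2003-05-02

These are Fridays at 28- or 35-day spacing (28, 35, 28, 28).
The pattern: 1st Friday of the month.
1st Friday of December 2002: 2002-12-06.
1st Friday of January 2003: 2003-01-03.
February 2003 — 1st Friday is 2003-02-07.
1st Friday of March 2003: 2003-03-07.
1st Friday of April 2003: 2003-04-04.
May 2003 — 1st Friday is 2003-05-02.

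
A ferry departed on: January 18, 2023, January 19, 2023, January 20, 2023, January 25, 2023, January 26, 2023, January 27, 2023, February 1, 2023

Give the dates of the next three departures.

February 2, 2023; February 3, 2023; February 8, 2023

The gap pattern 1, 1, 5, 1, 1, 5 repeats every 3 events.
These are the Wednesdays, Thursdays and Fridays of each week.
The following Thursday is February 2, 2023.
Next Friday: February 3, 2023.
Next Wednesday: February 8, 2023.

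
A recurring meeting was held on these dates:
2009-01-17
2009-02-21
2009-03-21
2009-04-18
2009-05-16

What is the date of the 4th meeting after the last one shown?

All dates are Saturdays, 35, 28, 28, 28 days apart.
Specifically, the 3rd Saturday of each month.
June 2009 — 3rd Saturday is 2009-06-20.
July 2009 — 3rd Saturday is 2009-07-18.
3rd Saturday of August 2009: 2009-08-15.
3rd Saturday of September 2009: 2009-09-19.

2009-09-19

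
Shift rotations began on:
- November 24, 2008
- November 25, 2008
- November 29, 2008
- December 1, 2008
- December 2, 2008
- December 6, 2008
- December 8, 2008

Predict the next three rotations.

December 9, 2008; December 13, 2008; December 15, 2008

Every event lands on a Monday or Tuesday or Saturday (gaps cycle 1, 4, 2, 1, 4, 2).
So the schedule is: every Monday, Tuesday and Saturday.
Next Tuesday: December 9, 2008.
The following Saturday is December 13, 2008.
The following Monday is December 15, 2008.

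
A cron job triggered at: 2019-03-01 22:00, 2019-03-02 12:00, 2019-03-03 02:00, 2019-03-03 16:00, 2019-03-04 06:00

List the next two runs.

Spacing: 14, 14, 14, 14 h — constant 14 h.
2019-03-04 06:00 + 14 h = 2019-03-04 20:00.
2019-03-04 20:00 + 14 h = 2019-03-05 10:00.

2019-03-04 20:00, 2019-03-05 10:00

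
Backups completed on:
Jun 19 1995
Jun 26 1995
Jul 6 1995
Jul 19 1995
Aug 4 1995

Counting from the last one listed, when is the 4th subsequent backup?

Nov 6 1995

The spacing grows by 3 each time: 7, 10, 13, 16 days.
Next gap: 19 days. Aug 4 1995 + 19 days = Aug 23 1995.
Next gap: 22 days. Aug 23 1995 + 22 days = Sep 14 1995.
Next gap: 25 days. Sep 14 1995 + 25 days = Oct 9 1995.
Next gap: 28 days. Oct 9 1995 + 28 days = Nov 6 1995.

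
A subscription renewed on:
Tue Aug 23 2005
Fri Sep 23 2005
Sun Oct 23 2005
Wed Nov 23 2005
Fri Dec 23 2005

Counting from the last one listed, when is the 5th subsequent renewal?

Gaps: 31, 30, 31, 30 days — not constant. Every event is on the 23rd of the month.
Pattern: the 23rd of each month.
January 2006: Mon Jan 23 2006.
February 2006: Thu Feb 23 2006.
March 2006: Thu Mar 23 2006.
Next: April 2006 → Sun Apr 23 2006.
May 2006: Tue May 23 2006.

Tue May 23 2006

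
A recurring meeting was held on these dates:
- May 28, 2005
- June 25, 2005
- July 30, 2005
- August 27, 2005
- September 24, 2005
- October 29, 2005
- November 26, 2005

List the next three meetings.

December 31, 2005; January 28, 2006; February 25, 2006

These are Saturdays with 28, 35, 28, 28, 35, 28-day gaps.
Each is the final Saturday of its month — July 30, 2005 is past the 28th, so '4th Saturday' doesn't fit.
Last Saturday of December 2005: December 31, 2005.
Last Saturday of January 2006: January 28, 2006.
February 2006 ends with Saturday February 25, 2006.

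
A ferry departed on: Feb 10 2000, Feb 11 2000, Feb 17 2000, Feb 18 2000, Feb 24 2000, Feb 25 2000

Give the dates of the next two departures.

Gaps: 1, 6, 1, 6, 1 days — not constant, but cyclic with period 2.
The events fall on every Thursday and Friday.
Next Thursday: Mar 2 2000.
Next Friday: Mar 3 2000.

Mar 2 2000, Mar 3 2000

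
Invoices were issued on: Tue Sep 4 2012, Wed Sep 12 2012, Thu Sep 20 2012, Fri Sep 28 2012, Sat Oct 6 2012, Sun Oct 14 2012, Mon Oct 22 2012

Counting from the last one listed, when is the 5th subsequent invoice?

Sat Dec 1 2012

Gaps between consecutive events: 8, 8, 8, 8, 8, 8 days — a constant 8-day interval.
Mon Oct 22 2012 + 8 days = Tue Oct 30 2012.
Tue Oct 30 2012 + 8 days = Wed Nov 7 2012.
Wed Nov 7 2012 + 8 days = Thu Nov 15 2012.
Thu Nov 15 2012 + 8 days = Fri Nov 23 2012.
Fri Nov 23 2012 + 8 days = Sat Dec 1 2012.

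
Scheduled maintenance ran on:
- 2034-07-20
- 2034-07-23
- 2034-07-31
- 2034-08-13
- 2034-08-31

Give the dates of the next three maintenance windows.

2034-09-23, 2034-10-21, 2034-11-23

The spacing grows by 5 each time: 3, 8, 13, 18 days.
Next gap: 23 days. 2034-08-31 + 23 days = 2034-09-23.
Next gap: 28 days. 2034-09-23 + 28 days = 2034-10-21.
Next gap: 33 days. 2034-10-21 + 33 days = 2034-11-23.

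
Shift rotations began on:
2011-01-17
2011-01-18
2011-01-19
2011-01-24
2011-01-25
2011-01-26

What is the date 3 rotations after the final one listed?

2011-02-02

Gaps: 1, 1, 5, 1, 1 days — not constant, but cyclic with period 3.
The events fall on every Monday, Tuesday and Wednesday.
The following Monday is 2011-01-31.
Next Tuesday: 2011-02-01.
Next Wednesday: 2011-02-02.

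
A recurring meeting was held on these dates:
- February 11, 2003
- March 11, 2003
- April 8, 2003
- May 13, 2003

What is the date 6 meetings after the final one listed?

Gaps: 28, 28, 35 days — a mix of 28 and 35. Every date is a Tuesday.
Each is the 2nd Tuesday of its month.
2nd Tuesday of June 2003: June 10, 2003.
July 2003 — 2nd Tuesday is July 8, 2003.
2nd Tuesday of August 2003: August 12, 2003.
2nd Tuesday of September 2003: September 9, 2003.
October 2003 — 2nd Tuesday is October 14, 2003.
2nd Tuesday of November 2003: November 11, 2003.

November 11, 2003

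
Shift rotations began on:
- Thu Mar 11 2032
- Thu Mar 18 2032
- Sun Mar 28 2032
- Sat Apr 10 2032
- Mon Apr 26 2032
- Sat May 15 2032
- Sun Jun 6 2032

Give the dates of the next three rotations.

Thu Jul 1 2032, Thu Jul 29 2032, Sun Aug 29 2032

Gaps: 7, 10, 13, 16, 19, 22 days — each gap is 3 larger than the previous one.
Next gap: 25 days. Sun Jun 6 2032 + 25 days = Thu Jul 1 2032.
Next gap: 28 days. Thu Jul 1 2032 + 28 days = Thu Jul 29 2032.
Next gap: 31 days. Thu Jul 29 2032 + 31 days = Sun Aug 29 2032.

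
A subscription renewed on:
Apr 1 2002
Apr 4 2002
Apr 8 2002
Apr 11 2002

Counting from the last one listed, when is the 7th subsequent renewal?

Gaps: 3, 4, 3 days — not constant, but cyclic with period 2.
The events fall on every Monday and Thursday.
Next Monday: Apr 15 2002.
The following Thursday is Apr 18 2002.
Next Monday: Apr 22 2002.
Next Thursday: Apr 25 2002.
Next Monday: Apr 29 2002.
Next Thursday: May 2 2002.
The following Monday is May 6 2002.

May 6 2002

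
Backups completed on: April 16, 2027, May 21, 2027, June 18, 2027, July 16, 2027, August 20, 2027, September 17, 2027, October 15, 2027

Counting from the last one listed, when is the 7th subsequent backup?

These are Fridays at 28- or 35-day spacing (35, 28, 28, 35, 28, 28).
The pattern: 3rd Friday of the month.
3rd Friday of November 2027: November 19, 2027.
3rd Friday of December 2027: December 17, 2027.
3rd Friday of January 2028: January 21, 2028.
February 2028 — 3rd Friday is February 18, 2028.
3rd Friday of March 2028: March 17, 2028.
April 2028 — 3rd Friday is April 21, 2028.
3rd Friday of May 2028: May 19, 2028.

May 19, 2028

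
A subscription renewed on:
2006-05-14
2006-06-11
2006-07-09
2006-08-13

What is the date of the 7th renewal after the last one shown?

2007-03-11

Gaps: 28, 28, 35 days — a mix of 28 and 35. Every date is a Sunday.
Each is the 2nd Sunday of its month.
2nd Sunday of September 2006: 2006-09-10.
October 2006 — 2nd Sunday is 2006-10-08.
2nd Sunday of November 2006: 2006-11-12.
2nd Sunday of December 2006: 2006-12-10.
January 2007 — 2nd Sunday is 2007-01-14.
February 2007 — 2nd Sunday is 2007-02-11.
March 2007 — 2nd Sunday is 2007-03-11.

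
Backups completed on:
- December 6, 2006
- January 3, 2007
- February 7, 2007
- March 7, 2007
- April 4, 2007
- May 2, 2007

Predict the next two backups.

All dates are Wednesdays, 28, 35, 28, 28, 28 days apart.
Specifically, the 1st Wednesday of each month.
1st Wednesday of June 2007: June 6, 2007.
1st Wednesday of July 2007: July 4, 2007.

June 6, 2007; July 4, 2007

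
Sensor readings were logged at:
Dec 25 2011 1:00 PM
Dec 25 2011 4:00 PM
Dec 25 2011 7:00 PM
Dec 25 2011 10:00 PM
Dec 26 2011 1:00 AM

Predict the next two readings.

Dec 26 2011 4:00 AM, Dec 26 2011 7:00 AM

Spacing: 3, 3, 3, 3 h — constant 3 h.
Dec 26 2011 1:00 AM + 3 h = Dec 26 2011 4:00 AM.
Dec 26 2011 4:00 AM + 3 h = Dec 26 2011 7:00 AM.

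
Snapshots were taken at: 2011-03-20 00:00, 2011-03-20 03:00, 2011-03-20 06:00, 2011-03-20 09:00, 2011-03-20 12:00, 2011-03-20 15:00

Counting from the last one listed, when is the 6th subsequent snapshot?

2011-03-21 09:00

Spacing: 3, 3, 3, 3, 3 h — constant 3 h.
2011-03-20 15:00 + 3 h = 2011-03-20 18:00.
2011-03-20 18:00 + 3 h = 2011-03-20 21:00.
2011-03-20 21:00 + 3 h = 2011-03-21 00:00.
2011-03-21 00:00 + 3 h = 2011-03-21 03:00.
2011-03-21 03:00 + 3 h = 2011-03-21 06:00.
2011-03-21 06:00 + 3 h = 2011-03-21 09:00.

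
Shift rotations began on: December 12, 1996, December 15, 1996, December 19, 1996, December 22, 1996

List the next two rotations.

December 26, 1996; December 29, 1996

Gaps: 3, 4, 3 days — not constant, but cyclic with period 2.
The events fall on every Thursday and Sunday.
The following Thursday is December 26, 1996.
Next Sunday: December 29, 1996.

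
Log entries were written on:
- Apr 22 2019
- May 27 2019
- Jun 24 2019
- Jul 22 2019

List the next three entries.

Gaps: 35, 28, 28 days — a mix of 28 and 35. Every date is a Monday.
Each is the 4th Monday of its month.
4th Monday of August 2019: Aug 26 2019.
4th Monday of September 2019: Sep 23 2019.
4th Monday of October 2019: Oct 28 2019.

Aug 26 2019, Sep 23 2019, Oct 28 2019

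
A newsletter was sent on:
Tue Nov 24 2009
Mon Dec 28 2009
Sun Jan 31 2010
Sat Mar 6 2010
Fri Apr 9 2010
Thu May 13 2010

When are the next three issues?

Wed Jun 16 2010, Tue Jul 20 2010, Mon Aug 23 2010

Gaps between consecutive events: 34, 34, 34, 34, 34 days — a constant 34-day interval.
Thu May 13 2010 + 34 days = Wed Jun 16 2010.
Wed Jun 16 2010 + 34 days = Tue Jul 20 2010.
Tue Jul 20 2010 + 34 days = Mon Aug 23 2010.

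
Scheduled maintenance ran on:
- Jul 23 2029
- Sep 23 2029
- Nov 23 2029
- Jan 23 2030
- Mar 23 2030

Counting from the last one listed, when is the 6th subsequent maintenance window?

Gaps: 62, 61, 61, 59 days — not constant. Every event is on the 23rd of the month.
Pattern: the 23rd of every 2 months.
May 2030: May 23 2030.
July 2030: Jul 23 2030.
Next: September 2030 → Sep 23 2030.
November 2030: Nov 23 2030.
January 2031: Jan 23 2031.
March 2031: Mar 23 2031.

Mar 23 2031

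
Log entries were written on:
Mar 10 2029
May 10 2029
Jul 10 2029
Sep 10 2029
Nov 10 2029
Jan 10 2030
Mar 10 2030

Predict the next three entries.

Each date is the 10th; the gaps (61, 61, 62, 61, 61, 59) track the month lengths.
The rule is the 10th of every 2 months.
May 2030: May 10 2030.
July 2030: Jul 10 2030.
September 2030: Sep 10 2030.

May 10 2030, Jul 10 2030, Sep 10 2030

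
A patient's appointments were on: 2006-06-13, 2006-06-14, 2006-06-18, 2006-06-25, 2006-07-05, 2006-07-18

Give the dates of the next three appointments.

2006-08-03, 2006-08-22, 2006-09-13

The spacing grows by 3 each time: 1, 4, 7, 10, 13 days.
Next gap: 16 days. 2006-07-18 + 16 days = 2006-08-03.
Next gap: 19 days. 2006-08-03 + 19 days = 2006-08-22.
Next gap: 22 days. 2006-08-22 + 22 days = 2006-09-13.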